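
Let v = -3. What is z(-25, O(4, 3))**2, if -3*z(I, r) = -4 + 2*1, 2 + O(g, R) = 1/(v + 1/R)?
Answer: 4/9 ≈ 0.44444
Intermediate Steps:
O(g, R) = -2 + 1/(-3 + 1/R)
z(I, r) = 2/3 (z(I, r) = -(-4 + 2*1)/3 = -(-4 + 2)/3 = -1/3*(-2) = 2/3)
z(-25, O(4, 3))**2 = (2/3)**2 = 4/9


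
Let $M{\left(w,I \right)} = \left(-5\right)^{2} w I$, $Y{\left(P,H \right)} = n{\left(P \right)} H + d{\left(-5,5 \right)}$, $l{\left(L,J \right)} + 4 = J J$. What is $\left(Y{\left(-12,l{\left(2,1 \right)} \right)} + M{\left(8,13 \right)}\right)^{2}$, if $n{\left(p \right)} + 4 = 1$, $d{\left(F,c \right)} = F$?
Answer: $6780816$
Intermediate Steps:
$l{\left(L,J \right)} = -4 + J^{2}$ ($l{\left(L,J \right)} = -4 + J J = -4 + J^{2}$)
$n{\left(p \right)} = -3$ ($n{\left(p \right)} = -4 + 1 = -3$)
$Y{\left(P,H \right)} = -5 - 3 H$ ($Y{\left(P,H \right)} = - 3 H - 5 = -5 - 3 H$)
$M{\left(w,I \right)} = 25 I w$ ($M{\left(w,I \right)} = 25 w I = 25 I w$)
$\left(Y{\left(-12,l{\left(2,1 \right)} \right)} + M{\left(8,13 \right)}\right)^{2} = \left(\left(-5 - 3 \left(-4 + 1^{2}\right)\right) + 25 \cdot 13 \cdot 8\right)^{2} = \left(\left(-5 - 3 \left(-4 + 1\right)\right) + 2600\right)^{2} = \left(\left(-5 - -9\right) + 2600\right)^{2} = \left(\left(-5 + 9\right) + 2600\right)^{2} = \left(4 + 2600\right)^{2} = 2604^{2} = 6780816$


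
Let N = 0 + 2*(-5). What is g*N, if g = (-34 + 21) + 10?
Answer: 30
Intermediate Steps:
N = -10 (N = 0 - 10 = -10)
g = -3 (g = -13 + 10 = -3)
g*N = -3*(-10) = 30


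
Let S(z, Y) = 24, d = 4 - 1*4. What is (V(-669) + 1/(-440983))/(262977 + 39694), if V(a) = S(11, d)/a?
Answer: -3528087/29764426727239 ≈ -1.1853e-7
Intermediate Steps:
d = 0 (d = 4 - 4 = 0)
V(a) = 24/a
(V(-669) + 1/(-440983))/(262977 + 39694) = (24/(-669) + 1/(-440983))/(262977 + 39694) = (24*(-1/669) - 1/440983)/302671 = (-8/223 - 1/440983)*(1/302671) = -3528087/98339209*1/302671 = -3528087/29764426727239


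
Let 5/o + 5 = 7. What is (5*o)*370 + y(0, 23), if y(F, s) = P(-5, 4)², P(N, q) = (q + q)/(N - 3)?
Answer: 4626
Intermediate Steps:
o = 5/2 (o = 5/(-5 + 7) = 5/2 ≈ 2.5000)
P(N, q) = 2*q/(-3 + N) (P(N, q) = (2*q)/(-3 + N) = 2*q/(-3 + N))
y(F, s) = 1 (y(F, s) = (2*4/(-3 - 5))² = (2*4/(-8))² = (2*4*(-⅛))² = (-1)² = 1)
(5*o)*370 + y(0, 23) = (5*(5/2))*370 + 1 = (25/2)*370 + 1 = 4625 + 1 = 4626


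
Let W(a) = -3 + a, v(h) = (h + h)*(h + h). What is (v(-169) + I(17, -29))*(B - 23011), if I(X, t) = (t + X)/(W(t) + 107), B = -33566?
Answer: -161589343392/25 ≈ -6.4636e+9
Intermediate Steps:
v(h) = 4*h² (v(h) = (2*h)*(2*h) = 4*h²)
I(X, t) = (X + t)/(104 + t) (I(X, t) = (t + X)/((-3 + t) + 107) = (X + t)/(104 + t))
(v(-169) + I(17, -29))*(B - 23011) = (4*(-169)² + (17 - 29)/(104 - 29))*(-33566 - 23011) = (4*28561 - 12/75)*(-56577) = (114244 + (1/75)*(-12))*(-56577) = (114244 - 4/25)*(-56577) = (2856096/25)*(-56577) = -161589343392/25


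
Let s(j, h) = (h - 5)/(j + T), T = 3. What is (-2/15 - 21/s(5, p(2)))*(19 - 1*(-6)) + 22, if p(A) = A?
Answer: 4256/3 ≈ 1418.7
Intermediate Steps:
s(j, h) = (-5 + h)/(3 + j) (s(j, h) = (h - 5)/(j + 3) = (-5 + h)/(3 + j))
(-2/15 - 21/s(5, p(2)))*(19 - 1*(-6)) + 22 = (-2/15 - 21*(3 + 5)/(-5 + 2))*(19 - 1*(-6)) + 22 = (-2*1/15 - 21/(-3/8))*(19 + 6) + 22 = (-2/15 - 21/((⅛)*(-3)))*25 + 22 = (-2/15 - 21/(-3/8))*25 + 22 = (-2/15 - 21*(-8/3))*25 + 22 = (-2/15 + 56)*25 + 22 = (838/15)*25 + 22 = 4190/3 + 22 = 4256/3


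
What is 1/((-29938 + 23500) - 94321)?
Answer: -1/100759 ≈ -9.9247e-6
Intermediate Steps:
1/((-29938 + 23500) - 94321) = 1/(-6438 - 94321) = 1/(-100759) = -1/100759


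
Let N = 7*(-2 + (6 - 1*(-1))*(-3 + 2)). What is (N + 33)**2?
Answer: 900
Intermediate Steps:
N = -63 (N = 7*(-2 + (6 + 1)*(-1)) = 7*(-2 + 7*(-1)) = 7*(-2 - 7) = 7*(-9) = -63)
(N + 33)**2 = (-63 + 33)**2 = (-30)**2 = 900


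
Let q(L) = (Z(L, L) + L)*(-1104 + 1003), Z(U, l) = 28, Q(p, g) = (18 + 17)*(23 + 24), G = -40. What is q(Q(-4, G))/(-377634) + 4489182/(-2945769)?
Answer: -399170776717/370807510182 ≈ -1.0765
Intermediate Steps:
Q(p, g) = 1645 (Q(p, g) = 35*47 = 1645)
q(L) = -2828 - 101*L (q(L) = (28 + L)*(-1104 + 1003) = (28 + L)*(-101) = -2828 - 101*L)
q(Q(-4, G))/(-377634) + 4489182/(-2945769) = (-2828 - 101*1645)/(-377634) + 4489182/(-2945769) = (-2828 - 166145)*(-1/377634) + 4489182*(-1/2945769) = -168973*(-1/377634) - 1496394/981923 = 168973/377634 - 1496394/981923 = -399170776717/370807510182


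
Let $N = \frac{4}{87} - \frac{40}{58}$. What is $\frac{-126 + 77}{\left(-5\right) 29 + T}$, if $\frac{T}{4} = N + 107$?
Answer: $- \frac{4263}{24397} \approx -0.17473$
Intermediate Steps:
$N = - \frac{56}{87}$ ($N = 4 \cdot \frac{1}{87} - \frac{20}{29} = \frac{4}{87} - \frac{20}{29} = - \frac{56}{87} \approx -0.64368$)
$T = \frac{37012}{87}$ ($T = 4 \left(- \frac{56}{87} + 107\right) = 4 \cdot \frac{9253}{87} = \frac{37012}{87} \approx 425.43$)
$\frac{-126 + 77}{\left(-5\right) 29 + T} = \frac{-126 + 77}{\left(-5\right) 29 + \frac{37012}{87}} = - \frac{49}{-145 + \frac{37012}{87}} = - \frac{49}{\frac{24397}{87}} = \left(-49\right) \frac{87}{24397} = - \frac{4263}{24397}$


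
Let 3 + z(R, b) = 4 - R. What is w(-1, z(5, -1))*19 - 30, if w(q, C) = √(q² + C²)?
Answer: -30 + 19*√17 ≈ 48.339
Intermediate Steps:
z(R, b) = 1 - R (z(R, b) = -3 + (4 - R) = 1 - R)
w(q, C) = √(C² + q²)
w(-1, z(5, -1))*19 - 30 = √((1 - 1*5)² + (-1)²)*19 - 30 = √((1 - 5)² + 1)*19 - 30 = √((-4)² + 1)*19 - 30 = √(16 + 1)*19 - 30 = √17*19 - 30 = 19*√17 - 30 = -30 + 19*√17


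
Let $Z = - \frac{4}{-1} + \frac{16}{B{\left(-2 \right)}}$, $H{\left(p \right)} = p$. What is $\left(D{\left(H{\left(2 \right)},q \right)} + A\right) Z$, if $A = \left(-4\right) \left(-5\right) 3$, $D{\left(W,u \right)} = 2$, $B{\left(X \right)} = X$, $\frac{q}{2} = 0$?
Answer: $-248$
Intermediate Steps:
$q = 0$ ($q = 2 \cdot 0 = 0$)
$Z = -4$ ($Z = - \frac{4}{-1} + \frac{16}{-2} = \left(-4\right) \left(-1\right) + 16 \left(- \frac{1}{2}\right) = 4 - 8 = -4$)
$A = 60$ ($A = 20 \cdot 3 = 60$)
$\left(D{\left(H{\left(2 \right)},q \right)} + A\right) Z = \left(2 + 60\right) \left(-4\right) = 62 \left(-4\right) = -248$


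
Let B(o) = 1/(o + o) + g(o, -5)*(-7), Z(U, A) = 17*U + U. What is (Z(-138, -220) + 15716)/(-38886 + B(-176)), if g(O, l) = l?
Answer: -4657664/13675553 ≈ -0.34058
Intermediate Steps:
Z(U, A) = 18*U
B(o) = 35 + 1/(2*o) (B(o) = 1/(o + o) - 5*(-7) = 1/(2*o) + 35 = 35 + 1/(2*o))
(Z(-138, -220) + 15716)/(-38886 + B(-176)) = (18*(-138) + 15716)/(-38886 + (35 + (1/2)/(-176))) = (-2484 + 15716)/(-38886 + (35 + (1/2)*(-1/176))) = 13232/(-38886 + (35 - 1/352)) = 13232/(-38886 + 12319/352) = 13232/(-13675553/352) = 13232*(-352/13675553) = -4657664/13675553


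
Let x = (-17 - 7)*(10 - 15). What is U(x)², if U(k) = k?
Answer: 14400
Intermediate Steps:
x = 120 (x = -24*(-5) = 120)
U(x)² = 120² = 14400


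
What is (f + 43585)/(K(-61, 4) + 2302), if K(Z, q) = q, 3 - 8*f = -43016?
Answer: 391699/18448 ≈ 21.233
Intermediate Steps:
f = 43019/8 (f = 3/8 - ⅛*(-43016) = 3/8 + 5377 = 43019/8 ≈ 5377.4)
(f + 43585)/(K(-61, 4) + 2302) = (43019/8 + 43585)/(4 + 2302) = (391699/8)/2306 = (391699/8)*(1/2306) = 391699/18448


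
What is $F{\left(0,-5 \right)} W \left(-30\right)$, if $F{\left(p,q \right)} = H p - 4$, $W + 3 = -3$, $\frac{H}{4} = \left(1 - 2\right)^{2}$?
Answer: $-720$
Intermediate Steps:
$H = 4$ ($H = 4 \left(1 - 2\right)^{2} = 4 \left(-1\right)^{2} = 4 \cdot 1 = 4$)
$W = -6$ ($W = -3 - 3 = -6$)
$F{\left(p,q \right)} = -4 + 4 p$ ($F{\left(p,q \right)} = 4 p - 4 = -4 + 4 p$)
$F{\left(0,-5 \right)} W \left(-30\right) = \left(-4 + 4 \cdot 0\right) \left(-6\right) \left(-30\right) = \left(-4 + 0\right) \left(-6\right) \left(-30\right) = \left(-4\right) \left(-6\right) \left(-30\right) = 24 \left(-30\right) = -720$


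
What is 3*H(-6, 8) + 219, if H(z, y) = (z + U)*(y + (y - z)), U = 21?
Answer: 1209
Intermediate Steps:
H(z, y) = (21 + z)*(-z + 2*y) (H(z, y) = (z + 21)*(y + (y - z)) = (21 + z)*(-z + 2*y))
3*H(-6, 8) + 219 = 3*(-1*(-6)² - 21*(-6) + 42*8 + 2*8*(-6)) + 219 = 3*(-1*36 + 126 + 336 - 96) + 219 = 3*(-36 + 126 + 336 - 96) + 219 = 3*330 + 219 = 990 + 219 = 1209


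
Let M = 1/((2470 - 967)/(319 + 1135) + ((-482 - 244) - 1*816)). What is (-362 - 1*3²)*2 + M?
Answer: -1662500684/2240565 ≈ -742.00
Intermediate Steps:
M = -1454/2240565 (M = 1/(1503/1454 + (-726 - 816)) = 1/(1503*(1/1454) - 1542) = 1/(1503/1454 - 1542) = 1/(-2240565/1454) = -1454/2240565 ≈ -0.00064894)
(-362 - 1*3²)*2 + M = (-362 - 1*3²)*2 - 1454/2240565 = (-362 - 1*9)*2 - 1454/2240565 = (-362 - 9)*2 - 1454/2240565 = -371*2 - 1454/2240565 = -742 - 1454/2240565 = -1662500684/2240565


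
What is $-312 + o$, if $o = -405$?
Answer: $-717$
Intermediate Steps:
$-312 + o = -312 - 405 = -717$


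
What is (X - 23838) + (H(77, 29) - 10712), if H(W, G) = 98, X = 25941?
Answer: -8511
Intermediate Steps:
(X - 23838) + (H(77, 29) - 10712) = (25941 - 23838) + (98 - 10712) = 2103 - 10614 = -8511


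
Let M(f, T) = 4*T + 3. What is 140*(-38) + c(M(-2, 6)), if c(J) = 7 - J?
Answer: -5340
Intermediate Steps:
M(f, T) = 3 + 4*T
140*(-38) + c(M(-2, 6)) = 140*(-38) + (7 - (3 + 4*6)) = -5320 + (7 - (3 + 24)) = -5320 + (7 - 1*27) = -5320 + (7 - 27) = -5320 - 20 = -5340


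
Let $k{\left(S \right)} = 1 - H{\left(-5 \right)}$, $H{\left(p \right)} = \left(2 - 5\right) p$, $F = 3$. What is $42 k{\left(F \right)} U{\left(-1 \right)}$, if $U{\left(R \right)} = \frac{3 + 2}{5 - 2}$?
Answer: $-980$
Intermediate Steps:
$U{\left(R \right)} = \frac{5}{3}$
$H{\left(p \right)} = - 3 p$
$k{\left(S \right)} = -14$ ($k{\left(S \right)} = 1 - \left(-3\right) \left(-5\right) = 1 - 15 = -14$)
$42 k{\left(F \right)} U{\left(-1 \right)} = 42 \left(-14\right) \frac{5}{3} = \left(-588\right) \frac{5}{3} = -980$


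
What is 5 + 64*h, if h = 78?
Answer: 4997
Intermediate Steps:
5 + 64*h = 5 + 64*78 = 5 + 4992 = 4997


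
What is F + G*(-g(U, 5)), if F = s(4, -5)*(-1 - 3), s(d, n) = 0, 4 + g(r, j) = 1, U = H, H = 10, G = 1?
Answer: 3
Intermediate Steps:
U = 10
g(r, j) = -3 (g(r, j) = -4 + 1 = -3)
F = 0 (F = 0*(-1 - 3) = 0*(-4) = 0)
F + G*(-g(U, 5)) = 0 + 1*(-1*(-3)) = 0 + 1*3 = 0 + 3 = 3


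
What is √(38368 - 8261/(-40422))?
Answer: 11*√518109672174/40422 ≈ 195.88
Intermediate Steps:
√(38368 - 8261/(-40422)) = √(38368 - 8261*(-1/40422)) = √(38368 + 8261/40422) = √(1550919557/40422) = 11*√518109672174/40422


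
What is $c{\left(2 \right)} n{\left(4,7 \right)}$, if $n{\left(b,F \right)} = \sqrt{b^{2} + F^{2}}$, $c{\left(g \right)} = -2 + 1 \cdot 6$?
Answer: $4 \sqrt{65} \approx 32.249$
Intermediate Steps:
$c{\left(g \right)} = 4$ ($c{\left(g \right)} = -2 + 6 = 4$)
$n{\left(b,F \right)} = \sqrt{F^{2} + b^{2}}$
$c{\left(2 \right)} n{\left(4,7 \right)} = 4 \sqrt{7^{2} + 4^{2}} = 4 \sqrt{49 + 16} = 4 \sqrt{65}$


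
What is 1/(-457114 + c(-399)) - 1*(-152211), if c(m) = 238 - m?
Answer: 69480820646/456477 ≈ 1.5221e+5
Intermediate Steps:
1/(-457114 + c(-399)) - 1*(-152211) = 1/(-457114 + (238 - 1*(-399))) - 1*(-152211) = 1/(-457114 + (238 + 399)) + 152211 = 1/(-457114 + 637) + 152211 = 1/(-456477) + 152211 = -1/456477 + 152211 = 69480820646/456477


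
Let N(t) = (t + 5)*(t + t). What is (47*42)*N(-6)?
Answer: 23688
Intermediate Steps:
N(t) = 2*t*(5 + t) (N(t) = (5 + t)*(2*t) = 2*t*(5 + t))
(47*42)*N(-6) = (47*42)*(2*(-6)*(5 - 6)) = 1974*(2*(-6)*(-1)) = 1974*12 = 23688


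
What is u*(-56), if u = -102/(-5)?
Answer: -5712/5 ≈ -1142.4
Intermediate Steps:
u = 102/5 (u = -102*(-⅕) = 102/5 ≈ 20.400)
u*(-56) = (102/5)*(-56) = -5712/5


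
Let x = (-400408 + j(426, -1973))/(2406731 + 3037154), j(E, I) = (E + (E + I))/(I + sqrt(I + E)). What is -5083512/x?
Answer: 43152071972421787177845000/624354128753242577 + 31022615345738520*I*sqrt(1547)/624354128753242577 ≈ 6.9115e+7 + 1.9543*I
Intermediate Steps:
j(E, I) = (I + 2*E)/(I + sqrt(E + I))
x = -400408/5443885 - 1121/(5443885*(-1973 + I*sqrt(1547))) (x = (-400408 + (-1973 + 2*426)/(-1973 + sqrt(426 - 1973)))/(2406731 + 3037154) = (-400408 + (-1973 + 852)/(-1973 + sqrt(-1547)))/5443885 = (-400408 - 1121/(-1973 + I*sqrt(1547)))*(1/5443885) = -400408/5443885 - 1121/(5443885*(-1973 + I*sqrt(1547))) ≈ -0.073552 + 2.0798e-9*I)
-5083512/x = -5083512/(-311859410575/4239998140452 + 1121*I*sqrt(1547)/21199990702260)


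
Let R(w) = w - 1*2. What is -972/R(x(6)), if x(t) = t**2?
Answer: -486/17 ≈ -28.588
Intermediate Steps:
R(w) = -2 + w (R(w) = w - 2 = -2 + w)
-972/R(x(6)) = -972/(-2 + 6**2) = -972/(-2 + 36) = -972/34 = -972*1/34 = -486/17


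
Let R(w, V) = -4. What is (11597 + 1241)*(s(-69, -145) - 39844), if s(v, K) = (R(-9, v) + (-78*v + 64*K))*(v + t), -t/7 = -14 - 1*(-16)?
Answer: 3646274436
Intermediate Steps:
t = -14 (t = -7*(-14 - 1*(-16)) = -7*(-14 + 16) = -7*2 = -14)
s(v, K) = (-14 + v)*(-4 - 78*v + 64*K) (s(v, K) = (-4 + (-78*v + 64*K))*(v - 14) = (-4 - 78*v + 64*K)*(-14 + v) = (-14 + v)*(-4 - 78*v + 64*K))
(11597 + 1241)*(s(-69, -145) - 39844) = (11597 + 1241)*((56 - 896*(-145) - 78*(-69)² + 1088*(-69) + 64*(-145)*(-69)) - 39844) = 12838*((56 + 129920 - 78*4761 - 75072 + 640320) - 39844) = 12838*((56 + 129920 - 371358 - 75072 + 640320) - 39844) = 12838*(323866 - 39844) = 12838*284022 = 3646274436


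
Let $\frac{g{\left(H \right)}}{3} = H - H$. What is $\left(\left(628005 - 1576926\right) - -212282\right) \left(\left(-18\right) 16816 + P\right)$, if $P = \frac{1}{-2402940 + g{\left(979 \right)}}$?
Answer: $\frac{535787822567294719}{2402940} \approx 2.2297 \cdot 10^{11}$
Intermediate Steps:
$g{\left(H \right)} = 0$ ($g{\left(H \right)} = 3 \left(H - H\right) = 3 \cdot 0 = 0$)
$P = - \frac{1}{2402940}$ ($P = \frac{1}{-2402940 + 0} = \frac{1}{-2402940} = - \frac{1}{2402940} \approx -4.1616 \cdot 10^{-7}$)
$\left(\left(628005 - 1576926\right) - -212282\right) \left(\left(-18\right) 16816 + P\right) = \left(\left(628005 - 1576926\right) - -212282\right) \left(\left(-18\right) 16816 - \frac{1}{2402940}\right) = \left(\left(628005 - 1576926\right) + \left(-183715 + 395997\right)\right) \left(-302688 - \frac{1}{2402940}\right) = \left(-948921 + 212282\right) \left(- \frac{727341102721}{2402940}\right) = \left(-736639\right) \left(- \frac{727341102721}{2402940}\right) = \frac{535787822567294719}{2402940}$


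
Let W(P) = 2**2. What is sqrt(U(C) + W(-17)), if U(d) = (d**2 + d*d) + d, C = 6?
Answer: sqrt(82) ≈ 9.0554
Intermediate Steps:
U(d) = d + 2*d**2 (U(d) = (d**2 + d**2) + d = 2*d**2 + d = d + 2*d**2)
W(P) = 4
sqrt(U(C) + W(-17)) = sqrt(6*(1 + 2*6) + 4) = sqrt(6*(1 + 12) + 4) = sqrt(6*13 + 4) = sqrt(78 + 4) = sqrt(82)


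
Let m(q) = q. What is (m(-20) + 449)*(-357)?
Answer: -153153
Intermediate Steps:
(m(-20) + 449)*(-357) = (-20 + 449)*(-357) = 429*(-357) = -153153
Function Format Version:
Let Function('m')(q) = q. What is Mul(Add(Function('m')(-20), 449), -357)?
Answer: -153153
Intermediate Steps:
Mul(Add(Function('m')(-20), 449), -357) = Mul(Add(-20, 449), -357) = Mul(429, -357) = -153153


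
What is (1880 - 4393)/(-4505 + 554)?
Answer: 2513/3951 ≈ 0.63604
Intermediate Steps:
(1880 - 4393)/(-4505 + 554) = -2513/(-3951) = -2513*(-1/3951) = 2513/3951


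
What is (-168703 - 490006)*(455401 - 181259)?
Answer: -180579802678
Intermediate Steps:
(-168703 - 490006)*(455401 - 181259) = -658709*274142 = -180579802678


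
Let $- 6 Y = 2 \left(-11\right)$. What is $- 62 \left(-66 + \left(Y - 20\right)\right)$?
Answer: $\frac{15314}{3} \approx 5104.7$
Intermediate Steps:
$Y = \frac{11}{3}$ ($Y = - \frac{2 \left(-11\right)}{6} = \left(- \frac{1}{6}\right) \left(-22\right) = \frac{11}{3} \approx 3.6667$)
$- 62 \left(-66 + \left(Y - 20\right)\right) = - 62 \left(-66 + \left(\frac{11}{3} - 20\right)\right) = - 62 \left(-66 - \frac{49}{3}\right) = \left(-62\right) \left(- \frac{247}{3}\right) = \frac{15314}{3}$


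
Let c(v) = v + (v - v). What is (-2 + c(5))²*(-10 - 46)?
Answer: -504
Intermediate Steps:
c(v) = v (c(v) = v + 0 = v)
(-2 + c(5))²*(-10 - 46) = (-2 + 5)²*(-10 - 46) = 3²*(-56) = 9*(-56) = -504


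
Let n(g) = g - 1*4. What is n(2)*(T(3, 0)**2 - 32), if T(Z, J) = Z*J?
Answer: 64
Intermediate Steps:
T(Z, J) = J*Z
n(g) = -4 + g (n(g) = g - 4 = -4 + g)
n(2)*(T(3, 0)**2 - 32) = (-4 + 2)*((0*3)**2 - 32) = -2*(0**2 - 32) = -2*(0 - 32) = -2*(-32) = 64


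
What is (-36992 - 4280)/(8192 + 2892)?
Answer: -10318/2771 ≈ -3.7236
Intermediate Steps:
(-36992 - 4280)/(8192 + 2892) = -41272/11084 = -41272*1/11084 = -10318/2771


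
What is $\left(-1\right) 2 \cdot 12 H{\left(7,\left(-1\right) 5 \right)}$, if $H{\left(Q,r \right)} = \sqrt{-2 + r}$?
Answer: $- 24 i \sqrt{7} \approx - 63.498 i$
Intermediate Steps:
$\left(-1\right) 2 \cdot 12 H{\left(7,\left(-1\right) 5 \right)} = \left(-1\right) 2 \cdot 12 \sqrt{-2 - 5} = \left(-2\right) 12 \sqrt{-2 - 5} = - 24 \sqrt{-7} = - 24 i \sqrt{7}$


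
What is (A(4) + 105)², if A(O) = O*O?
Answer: 14641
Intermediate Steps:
A(O) = O²
(A(4) + 105)² = (4² + 105)² = (16 + 105)² = 121² = 14641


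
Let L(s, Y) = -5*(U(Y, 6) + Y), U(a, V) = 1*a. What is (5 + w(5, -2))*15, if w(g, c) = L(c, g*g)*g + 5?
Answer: -18600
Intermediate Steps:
U(a, V) = a
L(s, Y) = -10*Y (L(s, Y) = -5*(Y + Y) = -10*Y)
w(g, c) = 5 - 10*g**3 (w(g, c) = (-10*g*g)*g + 5 = (-10*g**2)*g + 5 = -10*g**3 + 5 = 5 - 10*g**3)
(5 + w(5, -2))*15 = (5 + (5 - 10*5**3))*15 = (5 + (5 - 10*125))*15 = (5 + (5 - 1250))*15 = (5 - 1245)*15 = -1240*15 = -18600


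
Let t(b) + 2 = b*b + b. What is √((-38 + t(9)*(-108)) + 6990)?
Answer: 2*I*√638 ≈ 50.517*I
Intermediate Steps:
t(b) = -2 + b + b² (t(b) = -2 + (b*b + b) = -2 + (b² + b) = -2 + (b + b²) = -2 + b + b²)
√((-38 + t(9)*(-108)) + 6990) = √((-38 + (-2 + 9 + 9²)*(-108)) + 6990) = √((-38 + (-2 + 9 + 81)*(-108)) + 6990) = √((-38 + 88*(-108)) + 6990) = √((-38 - 9504) + 6990) = √(-9542 + 6990) = √(-2552) = 2*I*√638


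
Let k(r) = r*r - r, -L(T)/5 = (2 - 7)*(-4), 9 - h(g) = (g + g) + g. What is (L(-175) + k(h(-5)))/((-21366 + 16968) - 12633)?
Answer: -452/17031 ≈ -0.026540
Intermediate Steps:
h(g) = 9 - 3*g (h(g) = 9 - ((g + g) + g) = 9 - (2*g + g) = 9 - 3*g)
L(T) = -100 (L(T) = -5*(2 - 7)*(-4) = -(-25)*(-4) = -5*20 = -100)
k(r) = r**2 - r
(L(-175) + k(h(-5)))/((-21366 + 16968) - 12633) = (-100 + (9 - 3*(-5))*(-1 + (9 - 3*(-5))))/((-21366 + 16968) - 12633) = (-100 + (9 + 15)*(-1 + (9 + 15)))/(-4398 - 12633) = (-100 + 24*(-1 + 24))/(-17031) = (-100 + 24*23)*(-1/17031) = (-100 + 552)*(-1/17031) = 452*(-1/17031) = -452/17031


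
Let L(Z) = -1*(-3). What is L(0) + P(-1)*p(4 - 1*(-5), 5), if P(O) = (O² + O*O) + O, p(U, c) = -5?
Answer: -2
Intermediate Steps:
L(Z) = 3
P(O) = O + 2*O² (P(O) = (O² + O²) + O = 2*O² + O = O + 2*O²)
L(0) + P(-1)*p(4 - 1*(-5), 5) = 3 - (1 + 2*(-1))*(-5) = 3 - (1 - 2)*(-5) = 3 - 1*(-1)*(-5) = 3 + 1*(-5) = 3 - 5 = -2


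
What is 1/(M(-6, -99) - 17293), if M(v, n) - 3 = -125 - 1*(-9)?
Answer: -1/17406 ≈ -5.7451e-5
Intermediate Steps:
M(v, n) = -113 (M(v, n) = 3 + (-125 - 1*(-9)) = 3 + (-125 + 9) = 3 - 116 = -113)
1/(M(-6, -99) - 17293) = 1/(-113 - 17293) = 1/(-17406) = -1/17406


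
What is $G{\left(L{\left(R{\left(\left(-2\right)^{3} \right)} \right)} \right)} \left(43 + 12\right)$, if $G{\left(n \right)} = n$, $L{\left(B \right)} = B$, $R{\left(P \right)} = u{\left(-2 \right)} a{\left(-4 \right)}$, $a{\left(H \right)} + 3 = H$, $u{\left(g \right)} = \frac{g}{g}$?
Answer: $-385$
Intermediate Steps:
$u{\left(g \right)} = 1$
$a{\left(H \right)} = -3 + H$
$R{\left(P \right)} = -7$ ($R{\left(P \right)} = 1 \left(-3 - 4\right) = 1 \left(-7\right) = -7$)
$G{\left(L{\left(R{\left(\left(-2\right)^{3} \right)} \right)} \right)} \left(43 + 12\right) = - 7 \left(43 + 12\right) = \left(-7\right) 55 = -385$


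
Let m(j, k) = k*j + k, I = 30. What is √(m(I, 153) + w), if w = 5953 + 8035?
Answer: √18731 ≈ 136.86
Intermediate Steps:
w = 13988
m(j, k) = k + j*k (m(j, k) = j*k + k = k + j*k)
√(m(I, 153) + w) = √(153*(1 + 30) + 13988) = √(153*31 + 13988) = √(4743 + 13988) = √18731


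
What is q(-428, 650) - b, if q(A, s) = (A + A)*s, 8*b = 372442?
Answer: -2411821/4 ≈ -6.0296e+5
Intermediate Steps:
b = 186221/4 (b = (1/8)*372442 = 186221/4 ≈ 46555.)
q(A, s) = 2*A*s (q(A, s) = (2*A)*s = 2*A*s)
q(-428, 650) - b = 2*(-428)*650 - 1*186221/4 = -556400 - 186221/4 = -2411821/4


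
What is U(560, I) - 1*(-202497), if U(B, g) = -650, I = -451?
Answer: 201847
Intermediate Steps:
U(560, I) - 1*(-202497) = -650 - 1*(-202497) = -650 + 202497 = 201847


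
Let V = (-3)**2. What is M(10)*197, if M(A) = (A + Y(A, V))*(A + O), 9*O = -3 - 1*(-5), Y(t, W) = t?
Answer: 362480/9 ≈ 40276.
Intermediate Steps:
V = 9
O = 2/9 (O = (-3 - 1*(-5))/9 = (-3 + 5)/9 = (1/9)*2 = 2/9 ≈ 0.22222)
M(A) = 2*A*(2/9 + A) (M(A) = (A + A)*(A + 2/9) = (2*A)*(2/9 + A) = 2*A*(2/9 + A))
M(10)*197 = ((2/9)*10*(2 + 9*10))*197 = ((2/9)*10*(2 + 90))*197 = ((2/9)*10*92)*197 = (1840/9)*197 = 362480/9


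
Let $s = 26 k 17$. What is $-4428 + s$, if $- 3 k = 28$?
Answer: $- \frac{25660}{3} \approx -8553.3$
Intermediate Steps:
$k = - \frac{28}{3}$ ($k = \left(- \frac{1}{3}\right) 28 = - \frac{28}{3} \approx -9.3333$)
$s = - \frac{12376}{3}$ ($s = 26 \left(- \frac{28}{3}\right) 17 = \left(- \frac{728}{3}\right) 17 = - \frac{12376}{3} \approx -4125.3$)
$-4428 + s = -4428 - \frac{12376}{3} = - \frac{25660}{3}$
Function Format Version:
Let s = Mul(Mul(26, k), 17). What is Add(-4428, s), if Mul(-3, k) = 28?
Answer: Rational(-25660, 3) ≈ -8553.3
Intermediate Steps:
k = Rational(-28, 3) (k = Mul(Rational(-1, 3), 28) = Rational(-28, 3) ≈ -9.3333)
s = Rational(-12376, 3) (s = Mul(Mul(26, Rational(-28, 3)), 17) = Mul(Rational(-728, 3), 17) = Rational(-12376, 3) ≈ -4125.3)
Add(-4428, s) = Add(-4428, Rational(-12376, 3)) = Rational(-25660, 3)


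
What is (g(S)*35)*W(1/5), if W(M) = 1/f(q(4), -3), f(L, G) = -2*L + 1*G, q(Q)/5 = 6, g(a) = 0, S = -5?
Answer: 0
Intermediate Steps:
q(Q) = 30 (q(Q) = 5*6 = 30)
f(L, G) = G - 2*L (f(L, G) = -2*L + G = G - 2*L)
W(M) = -1/63 (W(M) = 1/(-3 - 2*30) = 1/(-3 - 60) = 1/(-63) = -1/63)
(g(S)*35)*W(1/5) = (0*35)*(-1/63) = 0*(-1/63) = 0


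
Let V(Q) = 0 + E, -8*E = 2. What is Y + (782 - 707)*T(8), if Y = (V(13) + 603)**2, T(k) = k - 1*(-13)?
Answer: 5838121/16 ≈ 3.6488e+5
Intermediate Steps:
T(k) = 13 + k (T(k) = k + 13 = 13 + k)
E = -1/4 (E = -1/8*2 = -1/4 ≈ -0.25000)
V(Q) = -1/4 (V(Q) = 0 - 1/4 = -1/4)
Y = 5812921/16 (Y = (-1/4 + 603)**2 = (2411/4)**2 = 5812921/16 ≈ 3.6331e+5)
Y + (782 - 707)*T(8) = 5812921/16 + (782 - 707)*(13 + 8) = 5812921/16 + 75*21 = 5812921/16 + 1575 = 5838121/16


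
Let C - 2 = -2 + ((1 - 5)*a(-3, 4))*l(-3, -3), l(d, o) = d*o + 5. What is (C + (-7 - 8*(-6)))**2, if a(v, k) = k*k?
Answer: 731025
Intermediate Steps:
l(d, o) = 5 + d*o
a(v, k) = k**2
C = -896 (C = 2 + (-2 + ((1 - 5)*4**2)*(5 - 3*(-3))) = 2 + (-2 + (-4*16)*(5 + 9)) = 2 + (-2 - 64*14) = 2 + (-2 - 896) = 2 - 898 = -896)
(C + (-7 - 8*(-6)))**2 = (-896 + (-7 - 8*(-6)))**2 = (-896 + (-7 + 48))**2 = (-896 + 41)**2 = (-855)**2 = 731025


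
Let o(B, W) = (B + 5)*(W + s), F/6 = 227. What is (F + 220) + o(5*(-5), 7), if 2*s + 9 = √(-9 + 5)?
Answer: 1532 - 20*I ≈ 1532.0 - 20.0*I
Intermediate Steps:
s = -9/2 + I (s = -9/2 + √(-9 + 5)/2 = -9/2 + √(-4)/2 = -9/2 + (2*I)/2 = -9/2 + I ≈ -4.5 + 1.0*I)
F = 1362 (F = 6*227 = 1362)
o(B, W) = (5 + B)*(-9/2 + I + W) (o(B, W) = (B + 5)*(W + (-9/2 + I)) = (5 + B)*(-9/2 + I + W))
(F + 220) + o(5*(-5), 7) = (1362 + 220) + (-45/2 + 5*I + 5*7 + (5*(-5))*7 - 5*(-5)*(9 - 2*I)/2) = 1582 + (-45/2 + 5*I + 35 - 25*7 - ½*(-25)*(9 - 2*I)) = 1582 + (-45/2 + 5*I + 35 - 175 + (225/2 - 25*I)) = 1582 + (-50 - 20*I) = 1532 - 20*I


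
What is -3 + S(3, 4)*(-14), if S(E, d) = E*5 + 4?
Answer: -269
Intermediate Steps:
S(E, d) = 4 + 5*E (S(E, d) = 5*E + 4 = 4 + 5*E)
-3 + S(3, 4)*(-14) = -3 + (4 + 5*3)*(-14) = -3 + (4 + 15)*(-14) = -3 + 19*(-14) = -3 - 266 = -269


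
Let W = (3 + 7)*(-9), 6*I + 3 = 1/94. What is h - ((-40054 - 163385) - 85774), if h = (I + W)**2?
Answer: 94602682129/318096 ≈ 2.9740e+5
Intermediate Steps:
I = -281/564 (I = -1/2 + (1/6)/94 = -1/2 + (1/6)*(1/94) = -1/2 + 1/564 = -281/564 ≈ -0.49823)
W = -90 (W = 10*(-9) = -90)
h = 2605183681/318096 (h = (-281/564 - 90)**2 = (-51041/564)**2 = 2605183681/318096 ≈ 8189.9)
h - ((-40054 - 163385) - 85774) = 2605183681/318096 - ((-40054 - 163385) - 85774) = 2605183681/318096 - (-203439 - 85774) = 2605183681/318096 - 1*(-289213) = 2605183681/318096 + 289213 = 94602682129/318096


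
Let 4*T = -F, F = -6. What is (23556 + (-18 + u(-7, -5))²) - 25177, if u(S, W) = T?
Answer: -5395/4 ≈ -1348.8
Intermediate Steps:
T = 3/2 (T = (-1*(-6))/4 = (¼)*6 = 3/2 ≈ 1.5000)
u(S, W) = 3/2
(23556 + (-18 + u(-7, -5))²) - 25177 = (23556 + (-18 + 3/2)²) - 25177 = (23556 + (-33/2)²) - 25177 = (23556 + 1089/4) - 25177 = 95313/4 - 25177 = -5395/4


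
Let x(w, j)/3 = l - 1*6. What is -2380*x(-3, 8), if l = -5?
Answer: 78540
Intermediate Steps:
x(w, j) = -33 (x(w, j) = 3*(-5 - 1*6) = 3*(-5 - 6) = 3*(-11) = -33)
-2380*x(-3, 8) = -2380*(-33) = 78540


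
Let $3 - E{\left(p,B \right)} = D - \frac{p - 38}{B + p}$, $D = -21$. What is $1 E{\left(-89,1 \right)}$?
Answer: $\frac{2239}{88} \approx 25.443$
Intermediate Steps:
$E{\left(p,B \right)} = 24 + \frac{-38 + p}{B + p}$ ($E{\left(p,B \right)} = 3 - \left(-21 - \frac{p - 38}{B + p}\right) = 3 - \left(-21 - \frac{-38 + p}{B + p}\right) = 3 + \left(21 + \frac{-38 + p}{B + p}\right) = 24 + \frac{-38 + p}{B + p}$)
$1 E{\left(-89,1 \right)} = 1 \frac{-38 + 24 \cdot 1 + 25 \left(-89\right)}{1 - 89} = 1 \frac{-38 + 24 - 2225}{-88} = 1 \left(\left(- \frac{1}{88}\right) \left(-2239\right)\right) = 1 \cdot \frac{2239}{88} = \frac{2239}{88}$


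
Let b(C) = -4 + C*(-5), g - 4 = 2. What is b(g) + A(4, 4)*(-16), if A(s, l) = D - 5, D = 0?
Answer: 46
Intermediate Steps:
g = 6 (g = 4 + 2 = 6)
b(C) = -4 - 5*C
A(s, l) = -5 (A(s, l) = 0 - 5 = -5)
b(g) + A(4, 4)*(-16) = (-4 - 5*6) - 5*(-16) = (-4 - 30) + 80 = -34 + 80 = 46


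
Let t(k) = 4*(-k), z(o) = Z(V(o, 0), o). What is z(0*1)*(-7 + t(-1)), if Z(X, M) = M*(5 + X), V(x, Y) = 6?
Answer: 0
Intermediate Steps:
z(o) = 11*o (z(o) = o*(5 + 6) = o*11 = 11*o)
t(k) = -4*k
z(0*1)*(-7 + t(-1)) = (11*(0*1))*(-7 - 4*(-1)) = (11*0)*(-7 + 4) = 0*(-3) = 0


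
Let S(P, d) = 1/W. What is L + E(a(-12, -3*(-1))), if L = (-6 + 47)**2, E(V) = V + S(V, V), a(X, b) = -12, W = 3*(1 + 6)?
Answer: 35050/21 ≈ 1669.0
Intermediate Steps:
W = 21 (W = 3*7 = 21)
S(P, d) = 1/21
E(V) = 1/21 + V (E(V) = V + 1/21 = 1/21 + V)
L = 1681 (L = 41**2 = 1681)
L + E(a(-12, -3*(-1))) = 1681 + (1/21 - 12) = 1681 - 251/21 = 35050/21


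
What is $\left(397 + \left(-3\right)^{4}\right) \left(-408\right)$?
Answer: $-195024$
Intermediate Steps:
$\left(397 + \left(-3\right)^{4}\right) \left(-408\right) = \left(397 + 81\right) \left(-408\right) = 478 \left(-408\right) = -195024$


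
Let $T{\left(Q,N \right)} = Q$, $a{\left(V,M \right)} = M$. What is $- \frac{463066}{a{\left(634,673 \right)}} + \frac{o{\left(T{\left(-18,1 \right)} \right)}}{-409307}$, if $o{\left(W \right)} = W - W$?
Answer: $- \frac{463066}{673} \approx -688.06$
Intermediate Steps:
$o{\left(W \right)} = 0$
$- \frac{463066}{a{\left(634,673 \right)}} + \frac{o{\left(T{\left(-18,1 \right)} \right)}}{-409307} = - \frac{463066}{673} + \frac{0}{-409307} = \left(-463066\right) \frac{1}{673} + 0 \left(- \frac{1}{409307}\right) = - \frac{463066}{673} + 0 = - \frac{463066}{673}$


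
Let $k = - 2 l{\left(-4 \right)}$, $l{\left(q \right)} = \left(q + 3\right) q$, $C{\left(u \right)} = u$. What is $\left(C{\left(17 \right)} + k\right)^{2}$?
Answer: $81$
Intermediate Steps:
$l{\left(q \right)} = q \left(3 + q\right)$ ($l{\left(q \right)} = \left(3 + q\right) q = q \left(3 + q\right)$)
$k = -8$ ($k = - 2 \left(- 4 \left(3 - 4\right)\right) = - 2 \left(\left(-4\right) \left(-1\right)\right) = \left(-2\right) 4 = -8$)
$\left(C{\left(17 \right)} + k\right)^{2} = \left(17 - 8\right)^{2} = 9^{2} = 81$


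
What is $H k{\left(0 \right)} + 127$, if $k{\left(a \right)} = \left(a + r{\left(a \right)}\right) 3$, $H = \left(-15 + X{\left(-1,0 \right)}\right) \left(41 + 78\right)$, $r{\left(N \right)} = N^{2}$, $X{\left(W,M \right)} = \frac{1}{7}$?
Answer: $127$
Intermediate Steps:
$X{\left(W,M \right)} = \frac{1}{7}$
$H = -1768$ ($H = \left(-15 + \frac{1}{7}\right) \left(41 + 78\right) = \left(- \frac{104}{7}\right) 119 = -1768$)
$k{\left(a \right)} = 3 a + 3 a^{2}$ ($k{\left(a \right)} = \left(a + a^{2}\right) 3 = 3 a + 3 a^{2}$)
$H k{\left(0 \right)} + 127 = - 1768 \cdot 3 \cdot 0 \left(1 + 0\right) + 127 = - 1768 \cdot 3 \cdot 0 \cdot 1 + 127 = \left(-1768\right) 0 + 127 = 0 + 127 = 127$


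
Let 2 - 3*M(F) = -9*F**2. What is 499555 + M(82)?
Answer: 1559183/3 ≈ 5.1973e+5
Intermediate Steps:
M(F) = 2/3 + 3*F**2 (M(F) = 2/3 - (-3)*F**2 = 2/3 + 3*F**2)
499555 + M(82) = 499555 + (2/3 + 3*82**2) = 499555 + (2/3 + 3*6724) = 499555 + (2/3 + 20172) = 499555 + 60518/3 = 1559183/3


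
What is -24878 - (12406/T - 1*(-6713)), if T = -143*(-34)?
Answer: -76803924/2431 ≈ -31594.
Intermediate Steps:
T = 4862
-24878 - (12406/T - 1*(-6713)) = -24878 - (12406/4862 - 1*(-6713)) = -24878 - (12406*(1/4862) + 6713) = -24878 - (6203/2431 + 6713) = -24878 - 1*16325506/2431 = -24878 - 16325506/2431 = -76803924/2431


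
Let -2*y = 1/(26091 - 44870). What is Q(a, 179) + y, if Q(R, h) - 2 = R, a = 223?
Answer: 8450551/37558 ≈ 225.00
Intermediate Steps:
Q(R, h) = 2 + R
y = 1/37558 (y = -1/(2*(26091 - 44870)) = -½/(-18779) = -½*(-1/18779) = 1/37558 ≈ 2.6625e-5)
Q(a, 179) + y = (2 + 223) + 1/37558 = 225 + 1/37558 = 8450551/37558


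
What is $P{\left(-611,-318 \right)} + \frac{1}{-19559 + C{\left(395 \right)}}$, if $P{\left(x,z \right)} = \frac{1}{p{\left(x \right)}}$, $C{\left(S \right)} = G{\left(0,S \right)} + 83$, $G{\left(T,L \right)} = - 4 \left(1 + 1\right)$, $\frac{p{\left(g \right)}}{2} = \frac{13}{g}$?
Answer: $- \frac{457875}{19484} \approx -23.5$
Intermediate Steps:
$p{\left(g \right)} = \frac{26}{g}$ ($p{\left(g \right)} = 2 \frac{13}{g} = \frac{26}{g}$)
$G{\left(T,L \right)} = -8$ ($G{\left(T,L \right)} = \left(-4\right) 2 = -8$)
$C{\left(S \right)} = 75$ ($C{\left(S \right)} = -8 + 83 = 75$)
$P{\left(x,z \right)} = \frac{x}{26}$ ($P{\left(x,z \right)} = \frac{1}{26 \frac{1}{x}} = \frac{x}{26}$)
$P{\left(-611,-318 \right)} + \frac{1}{-19559 + C{\left(395 \right)}} = \frac{1}{26} \left(-611\right) + \frac{1}{-19559 + 75} = - \frac{47}{2} + \frac{1}{-19484} = - \frac{47}{2} - \frac{1}{19484} = - \frac{457875}{19484}$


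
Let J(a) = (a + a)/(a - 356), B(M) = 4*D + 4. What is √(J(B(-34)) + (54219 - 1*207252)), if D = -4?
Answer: I*√323817690/46 ≈ 391.19*I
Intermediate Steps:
B(M) = -12 (B(M) = 4*(-4) + 4 = -16 + 4 = -12)
J(a) = 2*a/(-356 + a) (J(a) = (2*a)/(-356 + a) = 2*a/(-356 + a))
√(J(B(-34)) + (54219 - 1*207252)) = √(2*(-12)/(-356 - 12) + (54219 - 1*207252)) = √(2*(-12)/(-368) + (54219 - 207252)) = √(2*(-12)*(-1/368) - 153033) = √(3/46 - 153033) = √(-7039515/46) = I*√323817690/46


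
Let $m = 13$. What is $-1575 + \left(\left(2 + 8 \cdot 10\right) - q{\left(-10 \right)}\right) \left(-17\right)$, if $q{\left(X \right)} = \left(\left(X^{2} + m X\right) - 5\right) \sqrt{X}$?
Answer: $-2969 - 595 i \sqrt{10} \approx -2969.0 - 1881.6 i$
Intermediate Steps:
$q{\left(X \right)} = \sqrt{X} \left(-5 + X^{2} + 13 X\right)$ ($q{\left(X \right)} = \left(\left(X^{2} + 13 X\right) - 5\right) \sqrt{X} = \left(-5 + X^{2} + 13 X\right) \sqrt{X} = \sqrt{X} \left(-5 + X^{2} + 13 X\right)$)
$-1575 + \left(\left(2 + 8 \cdot 10\right) - q{\left(-10 \right)}\right) \left(-17\right) = -1575 + \left(\left(2 + 8 \cdot 10\right) - \sqrt{-10} \left(-5 + \left(-10\right)^{2} + 13 \left(-10\right)\right)\right) \left(-17\right) = -1575 + \left(\left(2 + 80\right) - i \sqrt{10} \left(-5 + 100 - 130\right)\right) \left(-17\right) = -1575 + \left(82 - i \sqrt{10} \left(-35\right)\right) \left(-17\right) = -1575 + \left(82 - - 35 i \sqrt{10}\right) \left(-17\right) = -1575 + \left(82 + 35 i \sqrt{10}\right) \left(-17\right) = -1575 - \left(1394 + 595 i \sqrt{10}\right) = -2969 - 595 i \sqrt{10}$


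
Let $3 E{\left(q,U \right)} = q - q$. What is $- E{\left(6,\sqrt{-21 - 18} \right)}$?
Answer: $0$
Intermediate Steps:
$E{\left(q,U \right)} = 0$ ($E{\left(q,U \right)} = \frac{q - q}{3} = \frac{1}{3} \cdot 0 = 0$)
$- E{\left(6,\sqrt{-21 - 18} \right)} = \left(-1\right) 0 = 0$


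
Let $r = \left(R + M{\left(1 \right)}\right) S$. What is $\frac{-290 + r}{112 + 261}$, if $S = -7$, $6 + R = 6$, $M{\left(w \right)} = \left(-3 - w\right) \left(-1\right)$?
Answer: $- \frac{318}{373} \approx -0.85255$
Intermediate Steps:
$M{\left(w \right)} = 3 + w$
$R = 0$ ($R = -6 + 6 = 0$)
$r = -28$ ($r = \left(0 + \left(3 + 1\right)\right) \left(-7\right) = \left(0 + 4\right) \left(-7\right) = 4 \left(-7\right) = -28$)
$\frac{-290 + r}{112 + 261} = \frac{-290 - 28}{112 + 261} = - \frac{318}{373}$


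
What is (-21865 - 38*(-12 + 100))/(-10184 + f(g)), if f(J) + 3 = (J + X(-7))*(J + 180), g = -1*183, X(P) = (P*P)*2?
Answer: 25209/9932 ≈ 2.5382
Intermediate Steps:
X(P) = 2*P² (X(P) = P²*2 = 2*P²)
g = -183
f(J) = -3 + (98 + J)*(180 + J) (f(J) = -3 + (J + 2*(-7)²)*(J + 180) = -3 + (J + 2*49)*(180 + J) = -3 + (J + 98)*(180 + J) = -3 + (98 + J)*(180 + J))
(-21865 - 38*(-12 + 100))/(-10184 + f(g)) = (-21865 - 38*(-12 + 100))/(-10184 + (17637 + (-183)² + 278*(-183))) = (-21865 - 38*88)/(-10184 + (17637 + 33489 - 50874)) = (-21865 - 3344)/(-10184 + 252) = -25209/(-9932) = -25209*(-1/9932) = 25209/9932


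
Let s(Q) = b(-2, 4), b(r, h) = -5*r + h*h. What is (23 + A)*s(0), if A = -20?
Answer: 78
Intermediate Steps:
b(r, h) = h**2 - 5*r (b(r, h) = -5*r + h**2 = h**2 - 5*r)
s(Q) = 26 (s(Q) = 4**2 - 5*(-2) = 16 + 10 = 26)
(23 + A)*s(0) = (23 - 20)*26 = 3*26 = 78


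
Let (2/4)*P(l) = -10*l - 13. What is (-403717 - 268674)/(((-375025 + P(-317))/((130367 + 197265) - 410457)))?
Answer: -55690784575/368711 ≈ -1.5104e+5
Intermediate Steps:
P(l) = -26 - 20*l (P(l) = 2*(-10*l - 13) = 2*(-13 - 10*l) = -26 - 20*l)
(-403717 - 268674)/(((-375025 + P(-317))/((130367 + 197265) - 410457))) = (-403717 - 268674)/(((-375025 + (-26 - 20*(-317)))/((130367 + 197265) - 410457))) = -672391*(327632 - 410457)/(-375025 + (-26 + 6340)) = -672391*(-82825/(-375025 + 6314)) = -672391/((-368711*(-1/82825))) = -672391/368711/82825 = -672391*82825/368711 = -55690784575/368711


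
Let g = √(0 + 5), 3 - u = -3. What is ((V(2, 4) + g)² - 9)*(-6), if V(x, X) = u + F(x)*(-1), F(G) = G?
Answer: -72 - 48*√5 ≈ -179.33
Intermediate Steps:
u = 6 (u = 3 - 1*(-3) = 3 + 3 = 6)
g = √5 ≈ 2.2361
V(x, X) = 6 - x (V(x, X) = 6 + x*(-1) = 6 - x)
((V(2, 4) + g)² - 9)*(-6) = (((6 - 1*2) + √5)² - 9)*(-6) = (((6 - 2) + √5)² - 9)*(-6) = ((4 + √5)² - 9)*(-6) = (-9 + (4 + √5)²)*(-6) = 54 - 6*(4 + √5)²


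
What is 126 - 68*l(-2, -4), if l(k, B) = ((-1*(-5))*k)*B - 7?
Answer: -2118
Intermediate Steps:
l(k, B) = -7 + 5*B*k (l(k, B) = (5*k)*B - 7 = 5*B*k - 7 = -7 + 5*B*k)
126 - 68*l(-2, -4) = 126 - 68*(-7 + 5*(-4)*(-2)) = 126 - 68*(-7 + 40) = 126 - 68*33 = 126 - 2244 = -2118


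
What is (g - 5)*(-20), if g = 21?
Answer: -320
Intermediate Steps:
(g - 5)*(-20) = (21 - 5)*(-20) = 16*(-20) = -320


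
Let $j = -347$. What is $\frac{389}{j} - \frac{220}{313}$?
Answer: $- \frac{198097}{108611} \approx -1.8239$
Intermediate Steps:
$\frac{389}{j} - \frac{220}{313} = \frac{389}{-347} - \frac{220}{313} = 389 \left(- \frac{1}{347}\right) - \frac{220}{313} = - \frac{389}{347} - \frac{220}{313} = - \frac{198097}{108611}$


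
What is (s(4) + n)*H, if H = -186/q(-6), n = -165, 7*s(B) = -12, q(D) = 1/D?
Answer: -1302372/7 ≈ -1.8605e+5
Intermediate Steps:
s(B) = -12/7 (s(B) = (⅐)*(-12) = -12/7)
H = 1116 (H = -186/(1/(-6)) = -186/(-⅙) = -186*(-6) = 1116)
(s(4) + n)*H = (-12/7 - 165)*1116 = -1167/7*1116 = -1302372/7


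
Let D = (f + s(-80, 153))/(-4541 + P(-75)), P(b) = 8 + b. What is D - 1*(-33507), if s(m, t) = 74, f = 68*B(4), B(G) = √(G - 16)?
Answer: 77200091/2304 - 17*I*√3/576 ≈ 33507.0 - 0.05112*I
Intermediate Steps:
B(G) = √(-16 + G)
f = 136*I*√3 (f = 68*√(-16 + 4) = 68*√(-12) = 68*(2*I*√3) = 136*I*√3 ≈ 235.56*I)
D = -37/2304 - 17*I*√3/576 (D = (136*I*√3 + 74)/(-4541 + (8 - 75)) = (74 + 136*I*√3)/(-4541 - 67) = (74 + 136*I*√3)/(-4608) = (74 + 136*I*√3)*(-1/4608) = -37/2304 - 17*I*√3/576 ≈ -0.016059 - 0.05112*I)
D - 1*(-33507) = (-37/2304 - 17*I*√3/576) - 1*(-33507) = (-37/2304 - 17*I*√3/576) + 33507 = 77200091/2304 - 17*I*√3/576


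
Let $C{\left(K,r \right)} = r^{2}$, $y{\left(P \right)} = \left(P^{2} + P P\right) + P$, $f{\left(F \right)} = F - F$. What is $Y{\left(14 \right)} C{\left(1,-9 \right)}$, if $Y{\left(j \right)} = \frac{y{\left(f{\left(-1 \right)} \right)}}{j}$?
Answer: $0$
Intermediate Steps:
$f{\left(F \right)} = 0$
$y{\left(P \right)} = P + 2 P^{2}$ ($y{\left(P \right)} = \left(P^{2} + P^{2}\right) + P = 2 P^{2} + P = P + 2 P^{2}$)
$Y{\left(j \right)} = 0$ ($Y{\left(j \right)} = \frac{0 \left(1 + 2 \cdot 0\right)}{j} = \frac{0 \left(1 + 0\right)}{j} = \frac{0 \cdot 1}{j} = \frac{0}{j} = 0$)
$Y{\left(14 \right)} C{\left(1,-9 \right)} = 0 \left(-9\right)^{2} = 0 \cdot 81 = 0$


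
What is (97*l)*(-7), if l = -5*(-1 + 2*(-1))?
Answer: -10185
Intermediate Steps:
l = 15 (l = -5*(-1 - 2) = -5*(-3) = 15)
(97*l)*(-7) = (97*15)*(-7) = 1455*(-7) = -10185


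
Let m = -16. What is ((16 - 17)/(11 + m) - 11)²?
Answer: 2916/25 ≈ 116.64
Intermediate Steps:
((16 - 17)/(11 + m) - 11)² = ((16 - 17)/(11 - 16) - 11)² = (-1/(-5) - 11)² = (-1*(-⅕) - 11)² = (⅕ - 11)² = (-54/5)² = 2916/25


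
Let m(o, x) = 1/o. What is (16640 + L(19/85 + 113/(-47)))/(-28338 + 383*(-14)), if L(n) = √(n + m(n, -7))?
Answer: -832/1685 - I*√733953162310/17771358000 ≈ -0.49377 - 4.8207e-5*I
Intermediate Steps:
L(n) = √(n + 1/n)
(16640 + L(19/85 + 113/(-47)))/(-28338 + 383*(-14)) = (16640 + √((19/85 + 113/(-47)) + 1/(19/85 + 113/(-47))))/(-28338 + 383*(-14)) = (16640 + √((19*(1/85) + 113*(-1/47)) + 1/(19*(1/85) + 113*(-1/47))))/(-28338 - 5362) = (16640 + √((19/85 - 113/47) + 1/(19/85 - 113/47)))/(-33700) = (16640 + √(-8712/3995 + 1/(-8712/3995)))*(-1/33700) = (16640 + √(-8712/3995 - 3995/8712))*(-1/33700) = (16640 + √(-91858969/34804440))*(-1/33700) = (16640 + I*√733953162310/527340)*(-1/33700) = -832/1685 - I*√733953162310/17771358000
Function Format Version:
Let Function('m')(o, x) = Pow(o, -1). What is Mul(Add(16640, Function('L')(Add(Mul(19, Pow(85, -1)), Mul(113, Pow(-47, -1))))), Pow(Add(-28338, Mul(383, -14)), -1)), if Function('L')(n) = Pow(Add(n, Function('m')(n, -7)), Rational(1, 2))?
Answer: Add(Rational(-832, 1685), Mul(Rational(-1, 17771358000), I, Pow(733953162310, Rational(1, 2)))) ≈ Add(-0.49377, Mul(-4.8207e-5, I))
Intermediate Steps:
Function('L')(n) = Pow(Add(n, Pow(n, -1)), Rational(1, 2))
Mul(Add(16640, Function('L')(Add(Mul(19, Pow(85, -1)), Mul(113, Pow(-47, -1))))), Pow(Add(-28338, Mul(383, -14)), -1)) = Mul(Add(16640, Pow(Add(Add(Mul(19, Pow(85, -1)), Mul(113, Pow(-47, -1))), Pow(Add(Mul(19, Pow(85, -1)), Mul(113, Pow(-47, -1))), -1)), Rational(1, 2))), Pow(Add(-28338, Mul(383, -14)), -1)) = Mul(Add(16640, Pow(Add(Add(Mul(19, Rational(1, 85)), Mul(113, Rational(-1, 47))), Pow(Add(Mul(19, Rational(1, 85)), Mul(113, Rational(-1, 47))), -1)), Rational(1, 2))), Pow(Add(-28338, -5362), -1)) = Mul(Add(16640, Pow(Add(Add(Rational(19, 85), Rational(-113, 47)), Pow(Add(Rational(19, 85), Rational(-113, 47)), -1)), Rational(1, 2))), Pow(-33700, -1)) = Mul(Add(16640, Pow(Add(Rational(-8712, 3995), Pow(Rational(-8712, 3995), -1)), Rational(1, 2))), Rational(-1, 33700)) = Mul(Add(16640, Pow(Add(Rational(-8712, 3995), Rational(-3995, 8712)), Rational(1, 2))), Rational(-1, 33700)) = Mul(Add(16640, Pow(Rational(-91858969, 34804440), Rational(1, 2))), Rational(-1, 33700)) = Mul(Add(16640, Mul(Rational(1, 527340), I, Pow(733953162310, Rational(1, 2)))), Rational(-1, 33700)) = Add(Rational(-832, 1685), Mul(Rational(-1, 17771358000), I, Pow(733953162310, Rational(1, 2))))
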